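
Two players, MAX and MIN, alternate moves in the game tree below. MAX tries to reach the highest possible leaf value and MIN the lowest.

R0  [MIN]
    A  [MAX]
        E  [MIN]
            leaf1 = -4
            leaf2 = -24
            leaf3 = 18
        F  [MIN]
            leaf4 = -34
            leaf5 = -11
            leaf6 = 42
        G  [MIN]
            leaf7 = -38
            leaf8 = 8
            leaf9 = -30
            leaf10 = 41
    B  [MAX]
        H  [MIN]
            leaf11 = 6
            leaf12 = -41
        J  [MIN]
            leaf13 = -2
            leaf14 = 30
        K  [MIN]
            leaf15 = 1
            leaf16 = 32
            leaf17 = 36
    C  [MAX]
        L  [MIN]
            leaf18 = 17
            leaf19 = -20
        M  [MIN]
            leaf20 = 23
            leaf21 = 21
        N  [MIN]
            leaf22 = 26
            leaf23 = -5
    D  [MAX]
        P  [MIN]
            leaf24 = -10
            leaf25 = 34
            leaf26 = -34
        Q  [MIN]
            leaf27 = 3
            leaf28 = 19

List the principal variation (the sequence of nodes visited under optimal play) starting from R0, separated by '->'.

R0 -> A -> E -> leaf2

E (MIN): min(-4, -24, 18) = -24
F (MIN): min(-34, -11, 42) = -34
G (MIN): min(-38, 8, -30, 41) = -38
A (MAX): max(-24, -34, -38) = -24
H (MIN): min(6, -41) = -41
J (MIN): min(-2, 30) = -2
K (MIN): min(1, 32, 36) = 1
B (MAX): max(-41, -2, 1) = 1
L (MIN): min(17, -20) = -20
M (MIN): min(23, 21) = 21
N (MIN): min(26, -5) = -5
C (MAX): max(-20, 21, -5) = 21
P (MIN): min(-10, 34, -34) = -34
Q (MIN): min(3, 19) = 3
D (MAX): max(-34, 3) = 3
R0 (MIN): min(-24, 1, 21, 3) = -24
At R0, MIN picks A (lowest: -24).
At A, MAX picks E (highest: -24).
At E, MIN picks leaf2 (lowest: -24).
Terminal value -24.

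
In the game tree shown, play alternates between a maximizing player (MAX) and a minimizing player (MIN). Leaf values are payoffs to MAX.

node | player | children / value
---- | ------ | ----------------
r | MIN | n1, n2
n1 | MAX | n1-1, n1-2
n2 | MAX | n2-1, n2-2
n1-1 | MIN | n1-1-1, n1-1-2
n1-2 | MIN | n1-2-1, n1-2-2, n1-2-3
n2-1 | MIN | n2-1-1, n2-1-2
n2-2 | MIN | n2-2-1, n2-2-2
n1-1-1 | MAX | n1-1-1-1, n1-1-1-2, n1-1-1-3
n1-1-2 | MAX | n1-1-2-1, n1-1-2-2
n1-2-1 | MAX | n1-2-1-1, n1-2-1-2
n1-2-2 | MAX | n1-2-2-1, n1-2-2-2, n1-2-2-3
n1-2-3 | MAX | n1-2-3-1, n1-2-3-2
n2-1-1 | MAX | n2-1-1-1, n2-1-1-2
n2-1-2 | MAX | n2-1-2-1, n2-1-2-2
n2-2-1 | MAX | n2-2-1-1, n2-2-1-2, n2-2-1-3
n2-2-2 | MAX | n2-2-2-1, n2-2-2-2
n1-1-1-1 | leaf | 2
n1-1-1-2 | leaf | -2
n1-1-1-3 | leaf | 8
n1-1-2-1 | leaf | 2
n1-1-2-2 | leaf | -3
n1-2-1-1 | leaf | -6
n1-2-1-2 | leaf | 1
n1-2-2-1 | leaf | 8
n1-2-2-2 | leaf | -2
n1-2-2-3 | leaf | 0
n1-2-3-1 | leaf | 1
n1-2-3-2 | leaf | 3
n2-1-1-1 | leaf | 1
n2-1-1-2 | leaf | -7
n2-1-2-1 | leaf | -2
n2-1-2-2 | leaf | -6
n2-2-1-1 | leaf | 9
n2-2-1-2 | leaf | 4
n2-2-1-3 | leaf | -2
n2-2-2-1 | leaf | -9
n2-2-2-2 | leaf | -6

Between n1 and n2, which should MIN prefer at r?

n1-1-1 (MAX): max(2, -2, 8) = 8
n1-1-2 (MAX): max(2, -3) = 2
n1-1 (MIN): min(8, 2) = 2
n1-2-1 (MAX): max(-6, 1) = 1
n1-2-2 (MAX): max(8, -2, 0) = 8
n1-2-3 (MAX): max(1, 3) = 3
n1-2 (MIN): min(1, 8, 3) = 1
n1 (MAX): max(2, 1) = 2
n2-1-1 (MAX): max(1, -7) = 1
n2-1-2 (MAX): max(-2, -6) = -2
n2-1 (MIN): min(1, -2) = -2
n2-2-1 (MAX): max(9, 4, -2) = 9
n2-2-2 (MAX): max(-9, -6) = -6
n2-2 (MIN): min(9, -6) = -6
n2 (MAX): max(-2, -6) = -2
MIN prefers the lower value; n1=2, n2=-2. n2 is better since -2 < 2.

n2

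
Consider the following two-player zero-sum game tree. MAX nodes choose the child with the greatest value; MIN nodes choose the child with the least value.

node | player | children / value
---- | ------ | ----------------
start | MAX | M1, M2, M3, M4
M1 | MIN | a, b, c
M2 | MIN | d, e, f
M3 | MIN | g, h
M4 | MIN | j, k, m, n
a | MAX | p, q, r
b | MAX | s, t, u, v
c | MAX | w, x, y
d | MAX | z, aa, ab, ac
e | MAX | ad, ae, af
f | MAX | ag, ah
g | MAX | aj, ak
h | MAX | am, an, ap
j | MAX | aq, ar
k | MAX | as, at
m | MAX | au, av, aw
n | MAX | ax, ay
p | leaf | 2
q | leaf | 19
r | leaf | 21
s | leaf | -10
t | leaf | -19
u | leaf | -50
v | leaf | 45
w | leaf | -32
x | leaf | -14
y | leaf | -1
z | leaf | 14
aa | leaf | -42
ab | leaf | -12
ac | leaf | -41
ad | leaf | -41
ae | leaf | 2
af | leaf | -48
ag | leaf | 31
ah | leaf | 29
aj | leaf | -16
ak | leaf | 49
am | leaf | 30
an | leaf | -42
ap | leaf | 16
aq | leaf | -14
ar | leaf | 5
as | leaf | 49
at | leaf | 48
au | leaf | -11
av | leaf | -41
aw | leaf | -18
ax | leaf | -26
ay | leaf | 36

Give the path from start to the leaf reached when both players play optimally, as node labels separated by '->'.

a (MAX): max(2, 19, 21) = 21
b (MAX): max(-10, -19, -50, 45) = 45
c (MAX): max(-32, -14, -1) = -1
M1 (MIN): min(21, 45, -1) = -1
d (MAX): max(14, -42, -12, -41) = 14
e (MAX): max(-41, 2, -48) = 2
f (MAX): max(31, 29) = 31
M2 (MIN): min(14, 2, 31) = 2
g (MAX): max(-16, 49) = 49
h (MAX): max(30, -42, 16) = 30
M3 (MIN): min(49, 30) = 30
j (MAX): max(-14, 5) = 5
k (MAX): max(49, 48) = 49
m (MAX): max(-11, -41, -18) = -11
n (MAX): max(-26, 36) = 36
M4 (MIN): min(5, 49, -11, 36) = -11
start (MAX): max(-1, 2, 30, -11) = 30
At start, MAX picks M3 (highest: 30).
At M3, MIN picks h (lowest: 30).
At h, MAX picks am (highest: 30).
Terminal value 30.

start -> M3 -> h -> am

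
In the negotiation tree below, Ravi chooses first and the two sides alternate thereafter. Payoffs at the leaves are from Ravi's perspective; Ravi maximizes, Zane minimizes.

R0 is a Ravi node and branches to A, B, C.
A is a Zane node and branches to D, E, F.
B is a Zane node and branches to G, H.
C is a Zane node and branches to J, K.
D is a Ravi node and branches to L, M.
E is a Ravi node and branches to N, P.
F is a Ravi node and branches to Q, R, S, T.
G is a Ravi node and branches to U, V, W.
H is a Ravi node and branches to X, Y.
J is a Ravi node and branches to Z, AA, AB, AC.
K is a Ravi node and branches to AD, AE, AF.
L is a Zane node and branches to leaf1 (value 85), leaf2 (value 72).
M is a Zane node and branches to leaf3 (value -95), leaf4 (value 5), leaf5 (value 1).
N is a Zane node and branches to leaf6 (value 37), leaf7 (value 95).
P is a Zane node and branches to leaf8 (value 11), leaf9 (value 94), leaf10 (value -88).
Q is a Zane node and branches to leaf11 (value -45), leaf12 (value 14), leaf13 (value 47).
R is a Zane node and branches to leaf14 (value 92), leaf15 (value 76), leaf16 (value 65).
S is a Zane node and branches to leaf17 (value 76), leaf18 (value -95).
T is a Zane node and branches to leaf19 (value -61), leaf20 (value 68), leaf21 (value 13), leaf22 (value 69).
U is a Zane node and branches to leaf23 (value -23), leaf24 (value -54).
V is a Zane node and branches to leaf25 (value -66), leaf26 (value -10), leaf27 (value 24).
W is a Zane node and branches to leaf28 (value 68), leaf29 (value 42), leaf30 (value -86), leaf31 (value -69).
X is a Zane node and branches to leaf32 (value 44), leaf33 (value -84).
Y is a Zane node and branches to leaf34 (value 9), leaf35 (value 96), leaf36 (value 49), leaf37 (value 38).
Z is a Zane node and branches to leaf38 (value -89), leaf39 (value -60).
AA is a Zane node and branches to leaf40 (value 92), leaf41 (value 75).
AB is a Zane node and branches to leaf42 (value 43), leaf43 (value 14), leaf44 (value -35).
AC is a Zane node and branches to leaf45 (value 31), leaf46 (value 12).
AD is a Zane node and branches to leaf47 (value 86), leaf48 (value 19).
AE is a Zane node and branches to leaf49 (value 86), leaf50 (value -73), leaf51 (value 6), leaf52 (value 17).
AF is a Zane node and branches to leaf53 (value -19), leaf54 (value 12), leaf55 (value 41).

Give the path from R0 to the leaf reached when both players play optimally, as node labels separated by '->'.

L (Zane): min(85, 72) = 72
M (Zane): min(-95, 5, 1) = -95
D (Ravi): max(72, -95) = 72
N (Zane): min(37, 95) = 37
P (Zane): min(11, 94, -88) = -88
E (Ravi): max(37, -88) = 37
Q (Zane): min(-45, 14, 47) = -45
R (Zane): min(92, 76, 65) = 65
S (Zane): min(76, -95) = -95
T (Zane): min(-61, 68, 13, 69) = -61
F (Ravi): max(-45, 65, -95, -61) = 65
A (Zane): min(72, 37, 65) = 37
U (Zane): min(-23, -54) = -54
V (Zane): min(-66, -10, 24) = -66
W (Zane): min(68, 42, -86, -69) = -86
G (Ravi): max(-54, -66, -86) = -54
X (Zane): min(44, -84) = -84
Y (Zane): min(9, 96, 49, 38) = 9
H (Ravi): max(-84, 9) = 9
B (Zane): min(-54, 9) = -54
Z (Zane): min(-89, -60) = -89
AA (Zane): min(92, 75) = 75
AB (Zane): min(43, 14, -35) = -35
AC (Zane): min(31, 12) = 12
J (Ravi): max(-89, 75, -35, 12) = 75
AD (Zane): min(86, 19) = 19
AE (Zane): min(86, -73, 6, 17) = -73
AF (Zane): min(-19, 12, 41) = -19
K (Ravi): max(19, -73, -19) = 19
C (Zane): min(75, 19) = 19
R0 (Ravi): max(37, -54, 19) = 37
At R0, Ravi picks A (highest: 37).
At A, Zane picks E (lowest: 37).
At E, Ravi picks N (highest: 37).
At N, Zane picks leaf6 (lowest: 37).
Terminal value 37.

R0 -> A -> E -> N -> leaf6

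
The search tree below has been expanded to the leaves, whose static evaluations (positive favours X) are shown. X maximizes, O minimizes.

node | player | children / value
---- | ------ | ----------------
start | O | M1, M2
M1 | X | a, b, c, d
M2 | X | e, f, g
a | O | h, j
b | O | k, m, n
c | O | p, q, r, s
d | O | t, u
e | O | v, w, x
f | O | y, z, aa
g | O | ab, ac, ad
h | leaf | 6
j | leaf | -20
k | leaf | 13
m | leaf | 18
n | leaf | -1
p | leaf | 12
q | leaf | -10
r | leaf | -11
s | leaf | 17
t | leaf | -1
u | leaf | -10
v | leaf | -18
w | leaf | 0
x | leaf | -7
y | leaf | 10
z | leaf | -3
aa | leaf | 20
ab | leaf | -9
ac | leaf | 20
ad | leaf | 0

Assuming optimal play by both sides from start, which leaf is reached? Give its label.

a (O): min(6, -20) = -20
b (O): min(13, 18, -1) = -1
c (O): min(12, -10, -11, 17) = -11
d (O): min(-1, -10) = -10
M1 (X): max(-20, -1, -11, -10) = -1
e (O): min(-18, 0, -7) = -18
f (O): min(10, -3, 20) = -3
g (O): min(-9, 20, 0) = -9
M2 (X): max(-18, -3, -9) = -3
start (O): min(-1, -3) = -3
At start, O picks M2 (lowest: -3).
At M2, X picks f (highest: -3).
At f, O picks z (lowest: -3).
Terminal value -3.

z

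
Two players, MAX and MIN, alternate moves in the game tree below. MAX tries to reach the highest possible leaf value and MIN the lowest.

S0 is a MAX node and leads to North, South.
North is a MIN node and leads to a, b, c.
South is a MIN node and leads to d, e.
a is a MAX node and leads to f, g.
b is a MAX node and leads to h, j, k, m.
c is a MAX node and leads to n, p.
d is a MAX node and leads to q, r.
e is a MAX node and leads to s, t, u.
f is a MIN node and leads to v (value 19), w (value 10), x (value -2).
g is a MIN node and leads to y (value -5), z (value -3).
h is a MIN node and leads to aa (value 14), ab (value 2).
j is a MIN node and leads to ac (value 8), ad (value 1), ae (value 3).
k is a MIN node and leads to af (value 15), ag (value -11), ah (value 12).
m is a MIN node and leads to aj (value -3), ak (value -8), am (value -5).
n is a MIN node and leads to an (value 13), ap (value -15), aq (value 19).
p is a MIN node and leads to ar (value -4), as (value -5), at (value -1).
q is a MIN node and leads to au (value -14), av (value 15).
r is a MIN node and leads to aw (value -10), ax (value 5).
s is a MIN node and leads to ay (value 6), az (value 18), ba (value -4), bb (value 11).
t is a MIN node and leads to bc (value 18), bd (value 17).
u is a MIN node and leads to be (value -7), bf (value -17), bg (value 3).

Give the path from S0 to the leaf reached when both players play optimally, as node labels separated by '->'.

S0 -> North -> c -> p -> as

f (MIN): min(19, 10, -2) = -2
g (MIN): min(-5, -3) = -5
a (MAX): max(-2, -5) = -2
h (MIN): min(14, 2) = 2
j (MIN): min(8, 1, 3) = 1
k (MIN): min(15, -11, 12) = -11
m (MIN): min(-3, -8, -5) = -8
b (MAX): max(2, 1, -11, -8) = 2
n (MIN): min(13, -15, 19) = -15
p (MIN): min(-4, -5, -1) = -5
c (MAX): max(-15, -5) = -5
North (MIN): min(-2, 2, -5) = -5
q (MIN): min(-14, 15) = -14
r (MIN): min(-10, 5) = -10
d (MAX): max(-14, -10) = -10
s (MIN): min(6, 18, -4, 11) = -4
t (MIN): min(18, 17) = 17
u (MIN): min(-7, -17, 3) = -17
e (MAX): max(-4, 17, -17) = 17
South (MIN): min(-10, 17) = -10
S0 (MAX): max(-5, -10) = -5
At S0, MAX picks North (highest: -5).
At North, MIN picks c (lowest: -5).
At c, MAX picks p (highest: -5).
At p, MIN picks as (lowest: -5).
Terminal value -5.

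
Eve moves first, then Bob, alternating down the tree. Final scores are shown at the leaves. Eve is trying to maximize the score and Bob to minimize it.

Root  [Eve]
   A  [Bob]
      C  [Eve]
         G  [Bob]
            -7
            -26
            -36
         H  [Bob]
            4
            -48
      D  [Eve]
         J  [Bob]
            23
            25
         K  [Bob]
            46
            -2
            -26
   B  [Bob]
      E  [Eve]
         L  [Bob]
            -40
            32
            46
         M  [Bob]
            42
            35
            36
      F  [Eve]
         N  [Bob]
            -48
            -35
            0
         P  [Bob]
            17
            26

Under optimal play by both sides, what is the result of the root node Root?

G (Bob): min(-7, -26, -36) = -36
H (Bob): min(4, -48) = -48
C (Eve): max(-36, -48) = -36
J (Bob): min(23, 25) = 23
K (Bob): min(46, -2, -26) = -26
D (Eve): max(23, -26) = 23
A (Bob): min(-36, 23) = -36
L (Bob): min(-40, 32, 46) = -40
M (Bob): min(42, 35, 36) = 35
E (Eve): max(-40, 35) = 35
N (Bob): min(-48, -35, 0) = -48
P (Bob): min(17, 26) = 17
F (Eve): max(-48, 17) = 17
B (Bob): min(35, 17) = 17
Root (Eve): max(-36, 17) = 17

17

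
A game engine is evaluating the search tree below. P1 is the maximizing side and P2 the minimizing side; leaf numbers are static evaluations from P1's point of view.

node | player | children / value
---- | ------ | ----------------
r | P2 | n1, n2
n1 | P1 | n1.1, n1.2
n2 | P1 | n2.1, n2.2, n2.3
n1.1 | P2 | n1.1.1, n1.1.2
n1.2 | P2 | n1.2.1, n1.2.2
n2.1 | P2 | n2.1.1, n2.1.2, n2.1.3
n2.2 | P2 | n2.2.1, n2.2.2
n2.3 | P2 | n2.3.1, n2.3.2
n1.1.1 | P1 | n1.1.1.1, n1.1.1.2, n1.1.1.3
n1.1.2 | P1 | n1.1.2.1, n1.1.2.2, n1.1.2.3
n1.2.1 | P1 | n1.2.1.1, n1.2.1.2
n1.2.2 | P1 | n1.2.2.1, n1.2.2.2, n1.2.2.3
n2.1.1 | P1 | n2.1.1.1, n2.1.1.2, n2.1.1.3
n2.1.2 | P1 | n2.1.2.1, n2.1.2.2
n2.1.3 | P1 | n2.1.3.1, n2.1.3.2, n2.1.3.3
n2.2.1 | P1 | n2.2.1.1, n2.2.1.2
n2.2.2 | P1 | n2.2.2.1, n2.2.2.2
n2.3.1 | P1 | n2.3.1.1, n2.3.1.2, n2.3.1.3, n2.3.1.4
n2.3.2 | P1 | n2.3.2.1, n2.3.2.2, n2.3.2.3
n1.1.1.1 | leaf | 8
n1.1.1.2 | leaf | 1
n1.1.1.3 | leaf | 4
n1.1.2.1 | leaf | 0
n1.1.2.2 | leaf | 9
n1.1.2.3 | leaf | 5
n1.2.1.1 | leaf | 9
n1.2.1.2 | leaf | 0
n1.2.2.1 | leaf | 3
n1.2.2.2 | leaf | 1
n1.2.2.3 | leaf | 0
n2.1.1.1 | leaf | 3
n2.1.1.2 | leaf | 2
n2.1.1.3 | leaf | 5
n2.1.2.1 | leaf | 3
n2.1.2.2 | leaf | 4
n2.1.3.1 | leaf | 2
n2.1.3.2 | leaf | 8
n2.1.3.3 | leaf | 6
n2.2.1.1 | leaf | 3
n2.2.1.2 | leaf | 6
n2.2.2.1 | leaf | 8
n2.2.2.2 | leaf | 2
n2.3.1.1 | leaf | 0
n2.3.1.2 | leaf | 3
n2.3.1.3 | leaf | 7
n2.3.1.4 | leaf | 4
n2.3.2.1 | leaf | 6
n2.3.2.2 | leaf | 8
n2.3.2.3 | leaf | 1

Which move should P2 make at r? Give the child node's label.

n2

n1.1.1 (P1): max(8, 1, 4) = 8
n1.1.2 (P1): max(0, 9, 5) = 9
n1.1 (P2): min(8, 9) = 8
n1.2.1 (P1): max(9, 0) = 9
n1.2.2 (P1): max(3, 1, 0) = 3
n1.2 (P2): min(9, 3) = 3
n1 (P1): max(8, 3) = 8
n2.1.1 (P1): max(3, 2, 5) = 5
n2.1.2 (P1): max(3, 4) = 4
n2.1.3 (P1): max(2, 8, 6) = 8
n2.1 (P2): min(5, 4, 8) = 4
n2.2.1 (P1): max(3, 6) = 6
n2.2.2 (P1): max(8, 2) = 8
n2.2 (P2): min(6, 8) = 6
n2.3.1 (P1): max(0, 3, 7, 4) = 7
n2.3.2 (P1): max(6, 8, 1) = 8
n2.3 (P2): min(7, 8) = 7
n2 (P1): max(4, 6, 7) = 7
r (P2): min(8, 7) = 7
P2 at r wants the lowest of {n1=8, n2=7}, so chooses n2.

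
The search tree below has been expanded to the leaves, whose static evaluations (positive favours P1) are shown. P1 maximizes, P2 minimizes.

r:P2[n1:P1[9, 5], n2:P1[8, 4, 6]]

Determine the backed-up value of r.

n1 (P1): max(9, 5) = 9
n2 (P1): max(8, 4, 6) = 8
r (P2): min(9, 8) = 8

8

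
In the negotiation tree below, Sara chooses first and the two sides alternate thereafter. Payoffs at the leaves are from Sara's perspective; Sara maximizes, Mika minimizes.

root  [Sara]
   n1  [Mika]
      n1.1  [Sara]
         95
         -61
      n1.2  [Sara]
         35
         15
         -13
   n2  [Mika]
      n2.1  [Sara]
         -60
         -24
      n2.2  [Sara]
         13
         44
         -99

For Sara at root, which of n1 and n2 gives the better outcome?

n1

n1.1 (Sara): max(95, -61) = 95
n1.2 (Sara): max(35, 15, -13) = 35
n1 (Mika): min(95, 35) = 35
n2.1 (Sara): max(-60, -24) = -24
n2.2 (Sara): max(13, 44, -99) = 44
n2 (Mika): min(-24, 44) = -24
Sara prefers the higher value; n1=35, n2=-24. n1 is better since 35 > -24.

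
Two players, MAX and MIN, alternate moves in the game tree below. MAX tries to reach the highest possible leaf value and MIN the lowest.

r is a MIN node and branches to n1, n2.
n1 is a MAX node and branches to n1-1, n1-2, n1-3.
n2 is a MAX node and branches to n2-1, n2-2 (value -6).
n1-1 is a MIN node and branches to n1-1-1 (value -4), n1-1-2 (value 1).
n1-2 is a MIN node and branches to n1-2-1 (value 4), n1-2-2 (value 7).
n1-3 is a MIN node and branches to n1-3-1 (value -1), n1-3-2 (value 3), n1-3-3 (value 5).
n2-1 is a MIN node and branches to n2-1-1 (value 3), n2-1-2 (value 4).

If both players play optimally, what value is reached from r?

3

n1-1 (MIN): min(-4, 1) = -4
n1-2 (MIN): min(4, 7) = 4
n1-3 (MIN): min(-1, 3, 5) = -1
n1 (MAX): max(-4, 4, -1) = 4
n2-1 (MIN): min(3, 4) = 3
n2 (MAX): max(3, -6) = 3
r (MIN): min(4, 3) = 3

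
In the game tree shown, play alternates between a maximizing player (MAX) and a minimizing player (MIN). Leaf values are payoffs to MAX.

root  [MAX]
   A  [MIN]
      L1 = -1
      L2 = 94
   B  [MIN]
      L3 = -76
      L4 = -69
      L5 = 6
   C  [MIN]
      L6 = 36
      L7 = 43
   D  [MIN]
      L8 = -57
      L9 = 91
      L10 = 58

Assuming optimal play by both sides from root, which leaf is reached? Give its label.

A (MIN): min(-1, 94) = -1
B (MIN): min(-76, -69, 6) = -76
C (MIN): min(36, 43) = 36
D (MIN): min(-57, 91, 58) = -57
root (MAX): max(-1, -76, 36, -57) = 36
At root, MAX picks C (highest: 36).
At C, MIN picks L6 (lowest: 36).
Terminal value 36.

L6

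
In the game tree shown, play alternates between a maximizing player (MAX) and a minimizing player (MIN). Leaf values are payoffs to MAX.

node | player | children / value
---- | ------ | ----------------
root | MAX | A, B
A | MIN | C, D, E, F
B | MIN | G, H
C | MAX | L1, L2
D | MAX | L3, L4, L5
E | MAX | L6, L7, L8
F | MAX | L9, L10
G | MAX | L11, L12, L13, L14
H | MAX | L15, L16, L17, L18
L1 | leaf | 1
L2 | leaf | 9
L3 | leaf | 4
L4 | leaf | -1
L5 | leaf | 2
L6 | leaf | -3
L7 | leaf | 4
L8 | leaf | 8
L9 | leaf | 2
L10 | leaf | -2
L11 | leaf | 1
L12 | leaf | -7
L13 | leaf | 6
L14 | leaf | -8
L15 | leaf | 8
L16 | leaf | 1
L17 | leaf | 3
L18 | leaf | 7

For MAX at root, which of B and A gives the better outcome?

G (MAX): max(1, -7, 6, -8) = 6
H (MAX): max(8, 1, 3, 7) = 8
B (MIN): min(6, 8) = 6
C (MAX): max(1, 9) = 9
D (MAX): max(4, -1, 2) = 4
E (MAX): max(-3, 4, 8) = 8
F (MAX): max(2, -2) = 2
A (MIN): min(9, 4, 8, 2) = 2
MAX prefers the higher value; B=6, A=2. B is better since 6 > 2.

B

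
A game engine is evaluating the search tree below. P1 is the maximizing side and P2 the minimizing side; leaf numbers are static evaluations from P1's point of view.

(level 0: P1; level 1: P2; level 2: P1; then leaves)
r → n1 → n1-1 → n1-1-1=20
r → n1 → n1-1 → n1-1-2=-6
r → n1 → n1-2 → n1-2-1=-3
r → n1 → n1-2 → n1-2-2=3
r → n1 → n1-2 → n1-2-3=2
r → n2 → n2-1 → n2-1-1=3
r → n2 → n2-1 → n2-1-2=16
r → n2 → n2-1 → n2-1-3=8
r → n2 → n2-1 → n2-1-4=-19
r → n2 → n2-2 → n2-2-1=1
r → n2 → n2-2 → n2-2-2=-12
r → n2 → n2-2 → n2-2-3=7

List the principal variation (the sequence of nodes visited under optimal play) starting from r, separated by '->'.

r -> n2 -> n2-2 -> n2-2-3

n1-1 (P1): max(20, -6) = 20
n1-2 (P1): max(-3, 3, 2) = 3
n1 (P2): min(20, 3) = 3
n2-1 (P1): max(3, 16, 8, -19) = 16
n2-2 (P1): max(1, -12, 7) = 7
n2 (P2): min(16, 7) = 7
r (P1): max(3, 7) = 7
At r, P1 picks n2 (highest: 7).
At n2, P2 picks n2-2 (lowest: 7).
At n2-2, P1 picks n2-2-3 (highest: 7).
Terminal value 7.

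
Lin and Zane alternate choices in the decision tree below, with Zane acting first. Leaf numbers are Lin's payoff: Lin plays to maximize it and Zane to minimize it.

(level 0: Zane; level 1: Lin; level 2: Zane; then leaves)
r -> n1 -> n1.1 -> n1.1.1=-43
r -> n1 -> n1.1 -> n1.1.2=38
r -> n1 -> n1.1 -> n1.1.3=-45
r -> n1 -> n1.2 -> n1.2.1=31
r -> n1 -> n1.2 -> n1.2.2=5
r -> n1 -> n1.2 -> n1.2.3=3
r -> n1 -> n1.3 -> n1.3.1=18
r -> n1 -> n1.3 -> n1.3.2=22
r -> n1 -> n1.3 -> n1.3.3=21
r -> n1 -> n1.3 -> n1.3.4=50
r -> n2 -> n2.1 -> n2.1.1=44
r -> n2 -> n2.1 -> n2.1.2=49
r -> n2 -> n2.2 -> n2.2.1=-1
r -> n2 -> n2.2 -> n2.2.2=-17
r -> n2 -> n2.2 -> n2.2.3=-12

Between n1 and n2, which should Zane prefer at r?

n1

n1.1 (Zane): min(-43, 38, -45) = -45
n1.2 (Zane): min(31, 5, 3) = 3
n1.3 (Zane): min(18, 22, 21, 50) = 18
n1 (Lin): max(-45, 3, 18) = 18
n2.1 (Zane): min(44, 49) = 44
n2.2 (Zane): min(-1, -17, -12) = -17
n2 (Lin): max(44, -17) = 44
Zane prefers the lower value; n1=18, n2=44. n1 is better since 18 < 44.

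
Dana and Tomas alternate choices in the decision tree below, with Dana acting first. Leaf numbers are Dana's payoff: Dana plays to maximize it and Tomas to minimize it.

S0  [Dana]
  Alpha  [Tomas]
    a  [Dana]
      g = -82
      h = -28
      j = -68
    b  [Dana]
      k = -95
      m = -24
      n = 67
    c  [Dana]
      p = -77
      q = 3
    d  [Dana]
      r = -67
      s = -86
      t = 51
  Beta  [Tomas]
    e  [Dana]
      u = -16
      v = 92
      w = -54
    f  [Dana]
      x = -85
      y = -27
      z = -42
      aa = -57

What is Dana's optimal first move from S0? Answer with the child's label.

a (Dana): max(-82, -28, -68) = -28
b (Dana): max(-95, -24, 67) = 67
c (Dana): max(-77, 3) = 3
d (Dana): max(-67, -86, 51) = 51
Alpha (Tomas): min(-28, 67, 3, 51) = -28
e (Dana): max(-16, 92, -54) = 92
f (Dana): max(-85, -27, -42, -57) = -27
Beta (Tomas): min(92, -27) = -27
S0 (Dana): max(-28, -27) = -27
Dana at S0 wants the highest of {Alpha=-28, Beta=-27}, so chooses Beta.

Beta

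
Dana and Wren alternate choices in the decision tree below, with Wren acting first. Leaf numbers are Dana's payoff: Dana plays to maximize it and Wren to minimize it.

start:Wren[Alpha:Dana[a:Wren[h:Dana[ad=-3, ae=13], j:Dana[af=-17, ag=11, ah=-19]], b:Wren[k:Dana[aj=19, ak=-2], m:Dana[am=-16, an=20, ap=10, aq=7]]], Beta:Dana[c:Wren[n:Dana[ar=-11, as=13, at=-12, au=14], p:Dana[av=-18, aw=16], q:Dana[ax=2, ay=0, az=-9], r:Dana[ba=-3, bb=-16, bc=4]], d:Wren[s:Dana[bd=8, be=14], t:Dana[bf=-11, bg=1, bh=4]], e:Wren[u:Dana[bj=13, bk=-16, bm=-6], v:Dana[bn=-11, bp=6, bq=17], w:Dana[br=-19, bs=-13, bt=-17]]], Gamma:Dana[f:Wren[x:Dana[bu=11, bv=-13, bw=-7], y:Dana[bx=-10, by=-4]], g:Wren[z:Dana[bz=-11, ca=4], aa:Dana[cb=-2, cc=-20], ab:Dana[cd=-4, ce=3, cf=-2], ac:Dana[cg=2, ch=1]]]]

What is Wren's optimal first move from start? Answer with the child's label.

h (Dana): max(-3, 13) = 13
j (Dana): max(-17, 11, -19) = 11
a (Wren): min(13, 11) = 11
k (Dana): max(19, -2) = 19
m (Dana): max(-16, 20, 10, 7) = 20
b (Wren): min(19, 20) = 19
Alpha (Dana): max(11, 19) = 19
n (Dana): max(-11, 13, -12, 14) = 14
p (Dana): max(-18, 16) = 16
q (Dana): max(2, 0, -9) = 2
r (Dana): max(-3, -16, 4) = 4
c (Wren): min(14, 16, 2, 4) = 2
s (Dana): max(8, 14) = 14
t (Dana): max(-11, 1, 4) = 4
d (Wren): min(14, 4) = 4
u (Dana): max(13, -16, -6) = 13
v (Dana): max(-11, 6, 17) = 17
w (Dana): max(-19, -13, -17) = -13
e (Wren): min(13, 17, -13) = -13
Beta (Dana): max(2, 4, -13) = 4
x (Dana): max(11, -13, -7) = 11
y (Dana): max(-10, -4) = -4
f (Wren): min(11, -4) = -4
z (Dana): max(-11, 4) = 4
aa (Dana): max(-2, -20) = -2
ab (Dana): max(-4, 3, -2) = 3
ac (Dana): max(2, 1) = 2
g (Wren): min(4, -2, 3, 2) = -2
Gamma (Dana): max(-4, -2) = -2
start (Wren): min(19, 4, -2) = -2
Wren at start wants the lowest of {Alpha=19, Beta=4, Gamma=-2}, so chooses Gamma.

Gamma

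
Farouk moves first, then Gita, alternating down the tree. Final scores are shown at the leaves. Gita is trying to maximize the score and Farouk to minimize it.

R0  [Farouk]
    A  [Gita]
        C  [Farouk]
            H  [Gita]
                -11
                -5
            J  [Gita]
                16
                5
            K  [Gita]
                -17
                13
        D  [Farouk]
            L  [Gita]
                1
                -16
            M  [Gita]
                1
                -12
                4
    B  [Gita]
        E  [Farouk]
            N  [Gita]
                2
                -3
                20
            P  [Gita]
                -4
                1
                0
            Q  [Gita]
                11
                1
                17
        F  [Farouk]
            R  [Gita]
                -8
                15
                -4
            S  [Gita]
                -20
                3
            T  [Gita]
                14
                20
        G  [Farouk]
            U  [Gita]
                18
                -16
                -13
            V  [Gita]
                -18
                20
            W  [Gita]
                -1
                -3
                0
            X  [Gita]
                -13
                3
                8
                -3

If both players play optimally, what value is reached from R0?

1

H (Gita): max(-11, -5) = -5
J (Gita): max(16, 5) = 16
K (Gita): max(-17, 13) = 13
C (Farouk): min(-5, 16, 13) = -5
L (Gita): max(1, -16) = 1
M (Gita): max(1, -12, 4) = 4
D (Farouk): min(1, 4) = 1
A (Gita): max(-5, 1) = 1
N (Gita): max(2, -3, 20) = 20
P (Gita): max(-4, 1, 0) = 1
Q (Gita): max(11, 1, 17) = 17
E (Farouk): min(20, 1, 17) = 1
R (Gita): max(-8, 15, -4) = 15
S (Gita): max(-20, 3) = 3
T (Gita): max(14, 20) = 20
F (Farouk): min(15, 3, 20) = 3
U (Gita): max(18, -16, -13) = 18
V (Gita): max(-18, 20) = 20
W (Gita): max(-1, -3, 0) = 0
X (Gita): max(-13, 3, 8, -3) = 8
G (Farouk): min(18, 20, 0, 8) = 0
B (Gita): max(1, 3, 0) = 3
R0 (Farouk): min(1, 3) = 1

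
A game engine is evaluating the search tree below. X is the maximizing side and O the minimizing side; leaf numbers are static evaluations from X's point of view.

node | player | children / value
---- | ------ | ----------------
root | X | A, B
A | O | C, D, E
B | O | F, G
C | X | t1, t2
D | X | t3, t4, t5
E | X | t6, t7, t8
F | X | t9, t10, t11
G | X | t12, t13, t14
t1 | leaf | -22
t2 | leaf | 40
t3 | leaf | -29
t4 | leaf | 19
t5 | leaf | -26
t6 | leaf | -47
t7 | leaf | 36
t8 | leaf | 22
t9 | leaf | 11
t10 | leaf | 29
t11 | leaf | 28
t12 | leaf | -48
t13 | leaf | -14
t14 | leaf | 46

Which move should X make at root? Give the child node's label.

B

C (X): max(-22, 40) = 40
D (X): max(-29, 19, -26) = 19
E (X): max(-47, 36, 22) = 36
A (O): min(40, 19, 36) = 19
F (X): max(11, 29, 28) = 29
G (X): max(-48, -14, 46) = 46
B (O): min(29, 46) = 29
root (X): max(19, 29) = 29
X at root wants the highest of {A=19, B=29}, so chooses B.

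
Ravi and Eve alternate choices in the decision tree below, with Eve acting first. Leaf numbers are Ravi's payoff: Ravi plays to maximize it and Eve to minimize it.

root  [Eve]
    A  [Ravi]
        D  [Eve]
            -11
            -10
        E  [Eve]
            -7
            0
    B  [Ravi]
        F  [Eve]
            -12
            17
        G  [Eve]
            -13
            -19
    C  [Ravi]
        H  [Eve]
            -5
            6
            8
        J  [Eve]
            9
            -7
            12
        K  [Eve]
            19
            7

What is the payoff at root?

-12

D (Eve): min(-11, -10) = -11
E (Eve): min(-7, 0) = -7
A (Ravi): max(-11, -7) = -7
F (Eve): min(-12, 17) = -12
G (Eve): min(-13, -19) = -19
B (Ravi): max(-12, -19) = -12
H (Eve): min(-5, 6, 8) = -5
J (Eve): min(9, -7, 12) = -7
K (Eve): min(19, 7) = 7
C (Ravi): max(-5, -7, 7) = 7
root (Eve): min(-7, -12, 7) = -12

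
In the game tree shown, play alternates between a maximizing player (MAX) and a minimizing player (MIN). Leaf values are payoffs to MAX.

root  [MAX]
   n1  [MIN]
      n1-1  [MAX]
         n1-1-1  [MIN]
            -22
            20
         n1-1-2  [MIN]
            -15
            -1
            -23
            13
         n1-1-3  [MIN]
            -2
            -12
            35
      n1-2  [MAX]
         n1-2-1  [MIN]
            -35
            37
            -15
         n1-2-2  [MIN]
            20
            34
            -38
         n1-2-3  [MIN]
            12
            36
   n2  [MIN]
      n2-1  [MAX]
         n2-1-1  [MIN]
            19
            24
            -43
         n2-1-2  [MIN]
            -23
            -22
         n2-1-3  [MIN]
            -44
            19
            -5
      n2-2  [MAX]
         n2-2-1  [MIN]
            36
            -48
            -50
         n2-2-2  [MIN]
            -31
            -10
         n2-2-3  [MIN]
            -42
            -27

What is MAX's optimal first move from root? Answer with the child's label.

n1-1-1 (MIN): min(-22, 20) = -22
n1-1-2 (MIN): min(-15, -1, -23, 13) = -23
n1-1-3 (MIN): min(-2, -12, 35) = -12
n1-1 (MAX): max(-22, -23, -12) = -12
n1-2-1 (MIN): min(-35, 37, -15) = -35
n1-2-2 (MIN): min(20, 34, -38) = -38
n1-2-3 (MIN): min(12, 36) = 12
n1-2 (MAX): max(-35, -38, 12) = 12
n1 (MIN): min(-12, 12) = -12
n2-1-1 (MIN): min(19, 24, -43) = -43
n2-1-2 (MIN): min(-23, -22) = -23
n2-1-3 (MIN): min(-44, 19, -5) = -44
n2-1 (MAX): max(-43, -23, -44) = -23
n2-2-1 (MIN): min(36, -48, -50) = -50
n2-2-2 (MIN): min(-31, -10) = -31
n2-2-3 (MIN): min(-42, -27) = -42
n2-2 (MAX): max(-50, -31, -42) = -31
n2 (MIN): min(-23, -31) = -31
root (MAX): max(-12, -31) = -12
MAX at root wants the highest of {n1=-12, n2=-31}, so chooses n1.

n1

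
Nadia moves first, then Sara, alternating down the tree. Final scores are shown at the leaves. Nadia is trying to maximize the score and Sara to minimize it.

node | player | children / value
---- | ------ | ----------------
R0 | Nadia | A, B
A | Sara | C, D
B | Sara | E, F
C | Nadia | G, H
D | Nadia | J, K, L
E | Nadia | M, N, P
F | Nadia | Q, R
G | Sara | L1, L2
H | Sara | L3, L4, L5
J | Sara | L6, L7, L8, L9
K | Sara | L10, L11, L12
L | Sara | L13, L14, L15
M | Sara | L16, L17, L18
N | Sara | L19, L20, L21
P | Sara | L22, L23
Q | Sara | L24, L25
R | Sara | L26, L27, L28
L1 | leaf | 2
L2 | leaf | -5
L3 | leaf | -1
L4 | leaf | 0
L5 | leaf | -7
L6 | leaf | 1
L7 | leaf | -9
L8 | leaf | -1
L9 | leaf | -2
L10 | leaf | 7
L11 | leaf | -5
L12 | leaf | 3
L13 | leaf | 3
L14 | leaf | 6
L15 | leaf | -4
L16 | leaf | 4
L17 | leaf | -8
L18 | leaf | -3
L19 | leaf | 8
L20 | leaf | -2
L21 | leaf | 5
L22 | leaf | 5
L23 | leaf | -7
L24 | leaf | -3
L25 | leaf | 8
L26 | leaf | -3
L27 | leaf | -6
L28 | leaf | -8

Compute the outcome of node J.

J (Sara): min(1, -9, -1, -2) = -9

-9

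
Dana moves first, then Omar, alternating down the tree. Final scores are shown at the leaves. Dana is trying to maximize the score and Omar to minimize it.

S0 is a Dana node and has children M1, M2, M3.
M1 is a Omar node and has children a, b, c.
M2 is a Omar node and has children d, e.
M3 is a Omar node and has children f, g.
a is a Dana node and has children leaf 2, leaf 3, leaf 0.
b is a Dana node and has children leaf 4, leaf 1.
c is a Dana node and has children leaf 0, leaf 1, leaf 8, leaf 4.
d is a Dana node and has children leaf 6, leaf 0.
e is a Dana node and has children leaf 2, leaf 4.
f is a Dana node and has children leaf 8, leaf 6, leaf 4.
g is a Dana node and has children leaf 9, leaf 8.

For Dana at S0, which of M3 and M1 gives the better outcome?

f (Dana): max(8, 6, 4) = 8
g (Dana): max(9, 8) = 9
M3 (Omar): min(8, 9) = 8
a (Dana): max(2, 3, 0) = 3
b (Dana): max(4, 1) = 4
c (Dana): max(0, 1, 8, 4) = 8
M1 (Omar): min(3, 4, 8) = 3
Dana prefers the higher value; M3=8, M1=3. M3 is better since 8 > 3.

M3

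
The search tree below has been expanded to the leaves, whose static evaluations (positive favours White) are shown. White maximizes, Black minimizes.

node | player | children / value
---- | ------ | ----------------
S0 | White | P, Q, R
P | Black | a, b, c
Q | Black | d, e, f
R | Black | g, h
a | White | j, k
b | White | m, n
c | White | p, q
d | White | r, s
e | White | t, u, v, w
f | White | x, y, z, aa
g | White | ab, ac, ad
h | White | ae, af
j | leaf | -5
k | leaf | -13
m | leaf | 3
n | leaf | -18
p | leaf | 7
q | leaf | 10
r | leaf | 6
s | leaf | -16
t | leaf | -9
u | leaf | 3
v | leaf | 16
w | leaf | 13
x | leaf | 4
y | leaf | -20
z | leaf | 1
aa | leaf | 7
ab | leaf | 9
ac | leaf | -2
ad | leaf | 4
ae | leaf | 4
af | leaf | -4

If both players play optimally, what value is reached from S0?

6

a (White): max(-5, -13) = -5
b (White): max(3, -18) = 3
c (White): max(7, 10) = 10
P (Black): min(-5, 3, 10) = -5
d (White): max(6, -16) = 6
e (White): max(-9, 3, 16, 13) = 16
f (White): max(4, -20, 1, 7) = 7
Q (Black): min(6, 16, 7) = 6
g (White): max(9, -2, 4) = 9
h (White): max(4, -4) = 4
R (Black): min(9, 4) = 4
S0 (White): max(-5, 6, 4) = 6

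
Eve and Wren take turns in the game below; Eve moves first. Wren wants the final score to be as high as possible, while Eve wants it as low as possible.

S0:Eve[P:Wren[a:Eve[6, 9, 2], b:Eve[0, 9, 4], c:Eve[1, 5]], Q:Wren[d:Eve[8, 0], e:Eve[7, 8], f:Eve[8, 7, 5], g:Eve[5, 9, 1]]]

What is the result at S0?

2

a (Eve): min(6, 9, 2) = 2
b (Eve): min(0, 9, 4) = 0
c (Eve): min(1, 5) = 1
P (Wren): max(2, 0, 1) = 2
d (Eve): min(8, 0) = 0
e (Eve): min(7, 8) = 7
f (Eve): min(8, 7, 5) = 5
g (Eve): min(5, 9, 1) = 1
Q (Wren): max(0, 7, 5, 1) = 7
S0 (Eve): min(2, 7) = 2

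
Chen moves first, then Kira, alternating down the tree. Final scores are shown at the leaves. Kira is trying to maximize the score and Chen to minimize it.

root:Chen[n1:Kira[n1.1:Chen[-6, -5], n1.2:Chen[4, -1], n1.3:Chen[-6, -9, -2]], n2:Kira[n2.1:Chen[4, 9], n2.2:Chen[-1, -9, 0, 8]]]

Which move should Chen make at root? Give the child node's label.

n1.1 (Chen): min(-6, -5) = -6
n1.2 (Chen): min(4, -1) = -1
n1.3 (Chen): min(-6, -9, -2) = -9
n1 (Kira): max(-6, -1, -9) = -1
n2.1 (Chen): min(4, 9) = 4
n2.2 (Chen): min(-1, -9, 0, 8) = -9
n2 (Kira): max(4, -9) = 4
root (Chen): min(-1, 4) = -1
Chen at root wants the lowest of {n1=-1, n2=4}, so chooses n1.

n1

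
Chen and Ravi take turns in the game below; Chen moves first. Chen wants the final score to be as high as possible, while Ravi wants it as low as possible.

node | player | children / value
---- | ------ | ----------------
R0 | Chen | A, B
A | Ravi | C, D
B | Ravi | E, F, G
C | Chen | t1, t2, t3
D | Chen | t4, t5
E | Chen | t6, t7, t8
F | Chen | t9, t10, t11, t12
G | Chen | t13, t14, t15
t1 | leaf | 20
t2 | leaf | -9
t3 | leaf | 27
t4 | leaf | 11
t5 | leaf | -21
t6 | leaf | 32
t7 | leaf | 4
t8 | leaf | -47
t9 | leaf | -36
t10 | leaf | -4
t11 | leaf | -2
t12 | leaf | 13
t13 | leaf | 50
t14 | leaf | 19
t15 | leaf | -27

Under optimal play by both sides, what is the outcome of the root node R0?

13

C (Chen): max(20, -9, 27) = 27
D (Chen): max(11, -21) = 11
A (Ravi): min(27, 11) = 11
E (Chen): max(32, 4, -47) = 32
F (Chen): max(-36, -4, -2, 13) = 13
G (Chen): max(50, 19, -27) = 50
B (Ravi): min(32, 13, 50) = 13
R0 (Chen): max(11, 13) = 13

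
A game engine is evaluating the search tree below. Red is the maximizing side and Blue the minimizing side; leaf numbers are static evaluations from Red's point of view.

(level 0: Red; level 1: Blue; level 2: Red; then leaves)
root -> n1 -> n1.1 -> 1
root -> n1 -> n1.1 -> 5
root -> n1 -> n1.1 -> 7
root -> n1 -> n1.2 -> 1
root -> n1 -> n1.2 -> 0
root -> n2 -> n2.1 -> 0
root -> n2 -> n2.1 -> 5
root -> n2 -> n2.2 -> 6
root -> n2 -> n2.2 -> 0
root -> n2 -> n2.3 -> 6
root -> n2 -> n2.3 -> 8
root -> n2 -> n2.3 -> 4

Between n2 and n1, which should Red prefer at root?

n2

n2.1 (Red): max(0, 5) = 5
n2.2 (Red): max(6, 0) = 6
n2.3 (Red): max(6, 8, 4) = 8
n2 (Blue): min(5, 6, 8) = 5
n1.1 (Red): max(1, 5, 7) = 7
n1.2 (Red): max(1, 0) = 1
n1 (Blue): min(7, 1) = 1
Red prefers the higher value; n2=5, n1=1. n2 is better since 5 > 1.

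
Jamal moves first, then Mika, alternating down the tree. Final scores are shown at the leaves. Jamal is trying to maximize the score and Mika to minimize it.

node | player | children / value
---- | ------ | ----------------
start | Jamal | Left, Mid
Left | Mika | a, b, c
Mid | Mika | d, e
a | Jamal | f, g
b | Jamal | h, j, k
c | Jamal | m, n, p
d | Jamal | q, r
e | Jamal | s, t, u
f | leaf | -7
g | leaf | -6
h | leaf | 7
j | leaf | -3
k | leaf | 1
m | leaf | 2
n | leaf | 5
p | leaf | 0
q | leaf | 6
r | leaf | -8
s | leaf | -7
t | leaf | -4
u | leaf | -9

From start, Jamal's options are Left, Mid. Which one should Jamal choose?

a (Jamal): max(-7, -6) = -6
b (Jamal): max(7, -3, 1) = 7
c (Jamal): max(2, 5, 0) = 5
Left (Mika): min(-6, 7, 5) = -6
d (Jamal): max(6, -8) = 6
e (Jamal): max(-7, -4, -9) = -4
Mid (Mika): min(6, -4) = -4
start (Jamal): max(-6, -4) = -4
Jamal at start wants the highest of {Left=-6, Mid=-4}, so chooses Mid.

Mid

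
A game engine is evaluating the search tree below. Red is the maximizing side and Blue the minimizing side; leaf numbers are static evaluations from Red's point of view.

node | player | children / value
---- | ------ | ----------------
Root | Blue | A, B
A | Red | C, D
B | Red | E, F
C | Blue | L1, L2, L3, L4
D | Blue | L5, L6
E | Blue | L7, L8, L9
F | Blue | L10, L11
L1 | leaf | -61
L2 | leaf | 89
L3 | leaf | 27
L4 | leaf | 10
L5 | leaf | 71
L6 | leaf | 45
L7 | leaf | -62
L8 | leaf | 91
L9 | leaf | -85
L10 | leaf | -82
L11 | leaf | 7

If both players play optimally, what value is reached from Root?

-82

C (Blue): min(-61, 89, 27, 10) = -61
D (Blue): min(71, 45) = 45
A (Red): max(-61, 45) = 45
E (Blue): min(-62, 91, -85) = -85
F (Blue): min(-82, 7) = -82
B (Red): max(-85, -82) = -82
Root (Blue): min(45, -82) = -82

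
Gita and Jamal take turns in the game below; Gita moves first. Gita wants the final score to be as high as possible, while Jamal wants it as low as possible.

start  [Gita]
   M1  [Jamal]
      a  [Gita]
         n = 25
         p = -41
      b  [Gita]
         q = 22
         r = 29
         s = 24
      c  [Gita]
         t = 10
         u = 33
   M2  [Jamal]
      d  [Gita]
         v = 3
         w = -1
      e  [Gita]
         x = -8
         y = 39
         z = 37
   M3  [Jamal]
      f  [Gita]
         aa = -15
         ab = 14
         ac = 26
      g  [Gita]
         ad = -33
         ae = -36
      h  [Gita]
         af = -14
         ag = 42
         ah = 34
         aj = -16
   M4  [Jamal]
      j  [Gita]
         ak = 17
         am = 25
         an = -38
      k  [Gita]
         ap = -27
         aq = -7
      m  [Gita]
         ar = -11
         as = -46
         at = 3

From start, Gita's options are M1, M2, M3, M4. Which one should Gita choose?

M1

a (Gita): max(25, -41) = 25
b (Gita): max(22, 29, 24) = 29
c (Gita): max(10, 33) = 33
M1 (Jamal): min(25, 29, 33) = 25
d (Gita): max(3, -1) = 3
e (Gita): max(-8, 39, 37) = 39
M2 (Jamal): min(3, 39) = 3
f (Gita): max(-15, 14, 26) = 26
g (Gita): max(-33, -36) = -33
h (Gita): max(-14, 42, 34, -16) = 42
M3 (Jamal): min(26, -33, 42) = -33
j (Gita): max(17, 25, -38) = 25
k (Gita): max(-27, -7) = -7
m (Gita): max(-11, -46, 3) = 3
M4 (Jamal): min(25, -7, 3) = -7
start (Gita): max(25, 3, -33, -7) = 25
Gita at start wants the highest of {M1=25, M2=3, M3=-33, M4=-7}, so chooses M1.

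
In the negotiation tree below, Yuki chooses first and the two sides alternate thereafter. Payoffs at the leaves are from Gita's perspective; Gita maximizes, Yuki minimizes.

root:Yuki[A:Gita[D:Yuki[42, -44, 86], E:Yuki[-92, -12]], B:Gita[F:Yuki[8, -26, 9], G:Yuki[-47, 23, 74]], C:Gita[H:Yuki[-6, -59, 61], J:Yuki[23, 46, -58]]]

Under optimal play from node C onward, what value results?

H (Yuki): min(-6, -59, 61) = -59
J (Yuki): min(23, 46, -58) = -58
C (Gita): max(-59, -58) = -58

-58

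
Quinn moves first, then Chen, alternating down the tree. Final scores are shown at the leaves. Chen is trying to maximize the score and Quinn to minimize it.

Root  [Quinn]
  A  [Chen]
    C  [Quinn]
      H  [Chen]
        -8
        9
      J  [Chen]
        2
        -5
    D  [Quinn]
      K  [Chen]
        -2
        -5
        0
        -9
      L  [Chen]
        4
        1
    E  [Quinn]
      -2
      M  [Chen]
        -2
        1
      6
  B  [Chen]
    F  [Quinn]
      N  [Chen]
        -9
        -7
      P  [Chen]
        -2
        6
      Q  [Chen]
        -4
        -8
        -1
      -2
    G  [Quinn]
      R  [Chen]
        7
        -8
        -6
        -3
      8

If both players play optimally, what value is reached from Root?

H (Chen): max(-8, 9) = 9
J (Chen): max(2, -5) = 2
C (Quinn): min(9, 2) = 2
K (Chen): max(-2, -5, 0, -9) = 0
L (Chen): max(4, 1) = 4
D (Quinn): min(0, 4) = 0
M (Chen): max(-2, 1) = 1
E (Quinn): min(-2, 1, 6) = -2
A (Chen): max(2, 0, -2) = 2
N (Chen): max(-9, -7) = -7
P (Chen): max(-2, 6) = 6
Q (Chen): max(-4, -8, -1) = -1
F (Quinn): min(-7, 6, -1, -2) = -7
R (Chen): max(7, -8, -6, -3) = 7
G (Quinn): min(7, 8) = 7
B (Chen): max(-7, 7) = 7
Root (Quinn): min(2, 7) = 2

2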